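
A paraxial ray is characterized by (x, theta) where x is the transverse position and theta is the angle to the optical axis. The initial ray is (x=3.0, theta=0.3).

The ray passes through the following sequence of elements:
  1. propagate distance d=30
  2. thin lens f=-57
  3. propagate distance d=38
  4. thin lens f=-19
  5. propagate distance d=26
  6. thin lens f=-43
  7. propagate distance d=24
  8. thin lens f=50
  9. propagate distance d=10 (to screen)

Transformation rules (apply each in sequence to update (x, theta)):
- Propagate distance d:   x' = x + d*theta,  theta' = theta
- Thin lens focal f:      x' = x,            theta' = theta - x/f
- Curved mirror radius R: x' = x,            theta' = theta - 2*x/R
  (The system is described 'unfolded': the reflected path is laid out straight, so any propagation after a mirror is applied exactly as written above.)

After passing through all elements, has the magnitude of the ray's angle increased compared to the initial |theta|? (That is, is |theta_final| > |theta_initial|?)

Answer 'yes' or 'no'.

Answer: yes

Derivation:
Initial: x=3.0000 theta=0.3000
After 1 (propagate distance d=30): x=12.0000 theta=0.3000
After 2 (thin lens f=-57): x=12.0000 theta=97/190 (≈0.5105)
After 3 (propagate distance d=38): x=31.4000 theta=97/190 (≈0.5105)
After 4 (thin lens f=-19): x=31.4000 theta=411/190 (≈2.1632)
After 5 (propagate distance d=26): x=8326/95 (≈87.6421) theta=411/190 (≈2.1632)
After 6 (thin lens f=-43): x=8326/95 (≈87.6421) theta=6865/1634 (≈4.2013)
After 7 (propagate distance d=24): x=40522/215 (≈188.4744) theta=6865/1634 (≈4.2013)
After 8 (thin lens f=50): x=40522/215 (≈188.4744) theta=88207/204250 (≈0.4319)
After 9 (propagate distance d=10 (to screen)): x=3937797/20425 (≈192.7930) theta=88207/204250 (≈0.4319)
|theta_initial|=0.3000 |theta_final|=88207/204250 (≈0.4319) -> increased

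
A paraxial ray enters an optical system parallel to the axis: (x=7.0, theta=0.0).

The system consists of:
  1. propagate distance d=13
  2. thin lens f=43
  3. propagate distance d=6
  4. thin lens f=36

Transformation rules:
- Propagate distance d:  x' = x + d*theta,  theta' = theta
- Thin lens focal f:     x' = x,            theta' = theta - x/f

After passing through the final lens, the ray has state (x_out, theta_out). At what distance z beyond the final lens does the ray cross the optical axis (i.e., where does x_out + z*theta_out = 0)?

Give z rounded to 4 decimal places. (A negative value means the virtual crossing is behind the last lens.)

Initial: x=7.0000 theta=0.0000
After 1 (propagate distance d=13): x=7.0000 theta=0.0000
After 2 (thin lens f=43): x=7.0000 theta=-7/43 (≈-0.1628)
After 3 (propagate distance d=6): x=259/43 (≈6.0233) theta=-7/43 (≈-0.1628)
After 4 (thin lens f=36): x=259/43 (≈6.0233) theta=-511/1548 (≈-0.3301)
z_focus = -x_out/theta_out = -(259/43)/(-511/1548) = 1332/73 ≈ 18.2466
Rounded to 4 decimal places: z = 18.2466

Answer: 18.2466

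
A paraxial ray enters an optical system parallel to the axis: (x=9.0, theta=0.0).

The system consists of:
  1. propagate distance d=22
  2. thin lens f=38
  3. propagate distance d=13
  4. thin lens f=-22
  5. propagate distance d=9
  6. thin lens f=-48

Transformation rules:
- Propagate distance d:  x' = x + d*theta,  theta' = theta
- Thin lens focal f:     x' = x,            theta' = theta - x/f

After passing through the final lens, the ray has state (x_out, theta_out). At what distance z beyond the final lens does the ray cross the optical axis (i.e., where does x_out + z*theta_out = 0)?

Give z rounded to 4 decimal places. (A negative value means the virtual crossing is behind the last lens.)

Answer: -38.4133

Derivation:
Initial: x=9.0000 theta=0.0000
After 1 (propagate distance d=22): x=9.0000 theta=0.0000
After 2 (thin lens f=38): x=9.0000 theta=-9/38 (≈-0.2368)
After 3 (propagate distance d=13): x=225/38 (≈5.9211) theta=-9/38 (≈-0.2368)
After 4 (thin lens f=-22): x=225/38 (≈5.9211) theta=27/836 (≈0.0323)
After 5 (propagate distance d=9): x=5193/836 (≈6.2117) theta=27/836 (≈0.0323)
After 6 (thin lens f=-48): x=5193/836 (≈6.2117) theta=2163/13376 (≈0.1617)
z_focus = -x_out/theta_out = -(5193/836)/(2163/13376) = -27696/721 ≈ -38.4133
Rounded to 4 decimal places: z = -38.4133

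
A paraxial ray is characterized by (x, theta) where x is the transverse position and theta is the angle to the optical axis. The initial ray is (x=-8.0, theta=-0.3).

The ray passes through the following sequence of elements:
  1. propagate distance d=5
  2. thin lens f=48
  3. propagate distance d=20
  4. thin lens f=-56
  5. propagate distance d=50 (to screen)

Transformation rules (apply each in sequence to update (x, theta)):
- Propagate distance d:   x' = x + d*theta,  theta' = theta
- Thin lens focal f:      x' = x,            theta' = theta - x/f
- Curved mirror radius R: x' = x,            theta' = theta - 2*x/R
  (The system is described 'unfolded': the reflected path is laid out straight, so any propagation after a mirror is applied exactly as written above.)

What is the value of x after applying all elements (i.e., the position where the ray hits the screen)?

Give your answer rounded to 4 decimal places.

Answer: -26.9509

Derivation:
Initial: x=-8.0000 theta=-0.3000
After 1 (propagate distance d=5): x=-9.5000 theta=-0.3000
After 2 (thin lens f=48): x=-9.5000 theta=-49/480 (≈-0.1021)
After 3 (propagate distance d=20): x=-277/24 (≈-11.5417) theta=-49/480 (≈-0.1021)
After 4 (thin lens f=-56): x=-277/24 (≈-11.5417) theta=-2071/6720 (≈-0.3082)
After 5 (propagate distance d=50 (to screen)): x=-6037/224 (≈-26.9509) theta=-2071/6720 (≈-0.3082)
Rounded to 4 decimal places: x = -26.9509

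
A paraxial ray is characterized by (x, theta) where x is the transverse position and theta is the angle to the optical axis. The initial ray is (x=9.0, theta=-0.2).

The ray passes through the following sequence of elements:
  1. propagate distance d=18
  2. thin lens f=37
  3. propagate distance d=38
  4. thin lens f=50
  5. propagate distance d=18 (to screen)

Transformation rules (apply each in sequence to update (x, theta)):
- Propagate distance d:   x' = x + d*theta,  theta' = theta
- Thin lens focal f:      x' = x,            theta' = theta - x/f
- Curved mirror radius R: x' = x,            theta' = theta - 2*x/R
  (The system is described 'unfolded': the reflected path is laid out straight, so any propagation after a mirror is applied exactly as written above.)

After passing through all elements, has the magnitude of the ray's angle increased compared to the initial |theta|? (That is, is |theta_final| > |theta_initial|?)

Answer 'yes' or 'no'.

Answer: no

Derivation:
Initial: x=9.0000 theta=-0.2000
After 1 (propagate distance d=18): x=5.4000 theta=-0.2000
After 2 (thin lens f=37): x=5.4000 theta=-64/185 (≈-0.3459)
After 3 (propagate distance d=38): x=-1433/185 (≈-7.7459) theta=-64/185 (≈-0.3459)
After 4 (thin lens f=50): x=-1433/185 (≈-7.7459) theta=-1767/9250 (≈-0.1910)
After 5 (propagate distance d=18 (to screen)): x=-51728/4625 (≈-11.1844) theta=-1767/9250 (≈-0.1910)
|theta_initial|=0.2000 |theta_final|=1767/9250 (≈0.1910) -> not increased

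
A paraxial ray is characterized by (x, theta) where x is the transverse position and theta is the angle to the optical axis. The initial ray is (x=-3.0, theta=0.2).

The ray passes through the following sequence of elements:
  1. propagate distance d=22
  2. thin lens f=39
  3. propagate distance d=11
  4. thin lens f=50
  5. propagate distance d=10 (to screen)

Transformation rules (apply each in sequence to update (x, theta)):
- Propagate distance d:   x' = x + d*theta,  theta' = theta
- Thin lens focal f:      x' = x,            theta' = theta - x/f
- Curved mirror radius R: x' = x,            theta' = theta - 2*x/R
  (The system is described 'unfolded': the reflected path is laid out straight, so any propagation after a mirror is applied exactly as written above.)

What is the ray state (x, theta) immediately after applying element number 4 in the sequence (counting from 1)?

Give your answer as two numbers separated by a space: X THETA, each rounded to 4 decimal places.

Initial: x=-3.0000 theta=0.2000
After 1 (propagate distance d=22): x=1.4000 theta=0.2000
After 2 (thin lens f=39): x=1.4000 theta=32/195 (≈0.1641)
After 3 (propagate distance d=11): x=125/39 (≈3.2051) theta=32/195 (≈0.1641)
After 4 (thin lens f=50): x=125/39 (≈3.2051) theta=0.1000
Rounded to 4 decimal places: x = 3.2051, theta = 0.1000

Answer: 3.2051 0.1000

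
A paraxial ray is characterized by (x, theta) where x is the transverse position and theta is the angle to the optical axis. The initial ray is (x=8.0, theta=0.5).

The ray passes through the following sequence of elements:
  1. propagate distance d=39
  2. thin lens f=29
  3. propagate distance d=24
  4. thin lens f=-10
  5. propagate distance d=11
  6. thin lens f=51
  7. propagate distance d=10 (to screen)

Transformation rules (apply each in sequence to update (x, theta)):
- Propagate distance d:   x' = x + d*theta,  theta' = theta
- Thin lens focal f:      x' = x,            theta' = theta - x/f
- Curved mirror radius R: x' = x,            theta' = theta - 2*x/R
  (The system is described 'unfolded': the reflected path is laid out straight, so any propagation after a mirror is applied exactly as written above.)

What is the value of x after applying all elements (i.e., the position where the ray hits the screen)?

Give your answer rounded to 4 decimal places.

Answer: 36.5578

Derivation:
Initial: x=8.0000 theta=0.5000
After 1 (propagate distance d=39): x=27.5000 theta=0.5000
After 2 (thin lens f=29): x=27.5000 theta=-13/29 (≈-0.4483)
After 3 (propagate distance d=24): x=971/58 (≈16.7414) theta=-13/29 (≈-0.4483)
After 4 (thin lens f=-10): x=971/58 (≈16.7414) theta=711/580 (≈1.2259)
After 5 (propagate distance d=11): x=17531/580 (≈30.2259) theta=711/580 (≈1.2259)
After 6 (thin lens f=51): x=17531/580 (≈30.2259) theta=1873/2958 (≈0.6332)
After 7 (propagate distance d=10 (to screen)): x=37289/1020 (≈36.5578) theta=1873/2958 (≈0.6332)
Rounded to 4 decimal places: x = 36.5578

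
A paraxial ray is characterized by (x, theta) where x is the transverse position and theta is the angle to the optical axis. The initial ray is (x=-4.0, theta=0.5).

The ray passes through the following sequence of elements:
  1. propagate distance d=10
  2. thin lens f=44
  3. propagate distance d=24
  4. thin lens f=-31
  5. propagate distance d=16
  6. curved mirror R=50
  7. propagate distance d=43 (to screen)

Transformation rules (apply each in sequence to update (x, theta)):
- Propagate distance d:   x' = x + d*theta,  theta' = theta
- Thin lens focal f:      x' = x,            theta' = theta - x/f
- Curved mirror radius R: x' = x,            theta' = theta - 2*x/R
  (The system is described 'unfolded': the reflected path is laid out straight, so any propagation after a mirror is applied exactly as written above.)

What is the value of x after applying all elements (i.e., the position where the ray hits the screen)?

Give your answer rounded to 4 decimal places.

Answer: 18.7047

Derivation:
Initial: x=-4.0000 theta=0.5000
After 1 (propagate distance d=10): x=1.0000 theta=0.5000
After 2 (thin lens f=44): x=1.0000 theta=21/44 (≈0.4773)
After 3 (propagate distance d=24): x=137/11 (≈12.4545) theta=21/44 (≈0.4773)
After 4 (thin lens f=-31): x=137/11 (≈12.4545) theta=109/124 (≈0.8790)
After 5 (propagate distance d=16): x=9043/341 (≈26.5191) theta=109/124 (≈0.8790)
After 6 (curved mirror R=50): x=9043/341 (≈26.5191) theta=-6197/34100 (≈-0.1817)
After 7 (propagate distance d=43 (to screen)): x=637829/34100 (≈18.7047) theta=-6197/34100 (≈-0.1817)
Rounded to 4 decimal places: x = 18.7047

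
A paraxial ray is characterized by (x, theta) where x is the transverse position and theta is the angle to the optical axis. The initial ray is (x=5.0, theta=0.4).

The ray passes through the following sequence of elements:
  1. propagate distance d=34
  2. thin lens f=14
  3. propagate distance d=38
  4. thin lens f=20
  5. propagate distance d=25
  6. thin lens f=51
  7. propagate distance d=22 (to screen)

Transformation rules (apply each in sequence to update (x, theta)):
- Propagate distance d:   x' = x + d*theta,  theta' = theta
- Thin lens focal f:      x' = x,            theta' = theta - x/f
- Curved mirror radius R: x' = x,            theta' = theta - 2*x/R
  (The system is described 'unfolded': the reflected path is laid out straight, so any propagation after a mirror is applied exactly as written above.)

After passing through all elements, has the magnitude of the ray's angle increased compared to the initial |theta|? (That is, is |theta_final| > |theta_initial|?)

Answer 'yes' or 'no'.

Answer: no

Derivation:
Initial: x=5.0000 theta=0.4000
After 1 (propagate distance d=34): x=18.6000 theta=0.4000
After 2 (thin lens f=14): x=18.6000 theta=-13/14 (≈-0.9286)
After 3 (propagate distance d=38): x=-584/35 (≈-16.6857) theta=-13/14 (≈-0.9286)
After 4 (thin lens f=20): x=-584/35 (≈-16.6857) theta=-33/350 (≈-0.0943)
After 5 (propagate distance d=25): x=-1333/70 (≈-19.0429) theta=-33/350 (≈-0.0943)
After 6 (thin lens f=51): x=-1333/70 (≈-19.0429) theta=2491/8925 (≈0.2791)
After 7 (propagate distance d=22 (to screen)): x=-230311/17850 (≈-12.9026) theta=2491/8925 (≈0.2791)
|theta_initial|=0.4000 |theta_final|=2491/8925 (≈0.2791) -> not increased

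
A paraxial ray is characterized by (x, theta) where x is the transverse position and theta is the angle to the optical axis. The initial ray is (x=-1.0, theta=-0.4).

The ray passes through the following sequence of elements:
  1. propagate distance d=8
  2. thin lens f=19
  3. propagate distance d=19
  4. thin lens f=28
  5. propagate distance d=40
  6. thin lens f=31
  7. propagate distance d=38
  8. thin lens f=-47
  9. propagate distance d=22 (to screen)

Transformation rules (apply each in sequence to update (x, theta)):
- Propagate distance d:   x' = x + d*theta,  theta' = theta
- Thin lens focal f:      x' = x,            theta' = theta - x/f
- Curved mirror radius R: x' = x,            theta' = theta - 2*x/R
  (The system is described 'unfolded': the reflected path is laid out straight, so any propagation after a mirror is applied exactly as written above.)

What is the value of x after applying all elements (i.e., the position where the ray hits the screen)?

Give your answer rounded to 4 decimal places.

Answer: 11.2552

Derivation:
Initial: x=-1.0000 theta=-0.4000
After 1 (propagate distance d=8): x=-4.2000 theta=-0.4000
After 2 (thin lens f=19): x=-4.2000 theta=-17/95 (≈-0.1789)
After 3 (propagate distance d=19): x=-7.6000 theta=-17/95 (≈-0.1789)
After 4 (thin lens f=28): x=-7.6000 theta=123/1330 (≈0.0925)
After 5 (propagate distance d=40): x=-2594/665 (≈-3.9008) theta=123/1330 (≈0.0925)
After 6 (thin lens f=31): x=-2594/665 (≈-3.9008) theta=9001/41230 (≈0.2183)
After 7 (propagate distance d=38): x=18121/4123 (≈4.3951) theta=9001/41230 (≈0.2183)
After 8 (thin lens f=-47): x=18121/4123 (≈4.3951) theta=31803/101990 (≈0.3118)
After 9 (propagate distance d=22 (to screen)): x=10905262/968905 (≈11.2552) theta=31803/101990 (≈0.3118)
Rounded to 4 decimal places: x = 11.2552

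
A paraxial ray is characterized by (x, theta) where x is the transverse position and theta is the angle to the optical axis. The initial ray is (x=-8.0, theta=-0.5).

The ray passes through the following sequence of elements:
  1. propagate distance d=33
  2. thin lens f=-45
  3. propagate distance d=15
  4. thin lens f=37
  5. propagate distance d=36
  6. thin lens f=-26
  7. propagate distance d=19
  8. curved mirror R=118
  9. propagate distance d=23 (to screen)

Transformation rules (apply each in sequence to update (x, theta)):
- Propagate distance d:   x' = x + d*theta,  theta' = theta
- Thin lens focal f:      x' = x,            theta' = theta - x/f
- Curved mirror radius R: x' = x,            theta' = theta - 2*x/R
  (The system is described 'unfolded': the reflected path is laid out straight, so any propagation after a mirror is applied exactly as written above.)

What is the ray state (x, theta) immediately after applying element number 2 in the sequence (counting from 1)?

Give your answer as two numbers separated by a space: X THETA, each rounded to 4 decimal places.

Answer: -24.5000 -1.0444

Derivation:
Initial: x=-8.0000 theta=-0.5000
After 1 (propagate distance d=33): x=-24.5000 theta=-0.5000
After 2 (thin lens f=-45): x=-24.5000 theta=-47/45 (≈-1.0444)
Rounded to 4 decimal places: x = -24.5000, theta = -1.0444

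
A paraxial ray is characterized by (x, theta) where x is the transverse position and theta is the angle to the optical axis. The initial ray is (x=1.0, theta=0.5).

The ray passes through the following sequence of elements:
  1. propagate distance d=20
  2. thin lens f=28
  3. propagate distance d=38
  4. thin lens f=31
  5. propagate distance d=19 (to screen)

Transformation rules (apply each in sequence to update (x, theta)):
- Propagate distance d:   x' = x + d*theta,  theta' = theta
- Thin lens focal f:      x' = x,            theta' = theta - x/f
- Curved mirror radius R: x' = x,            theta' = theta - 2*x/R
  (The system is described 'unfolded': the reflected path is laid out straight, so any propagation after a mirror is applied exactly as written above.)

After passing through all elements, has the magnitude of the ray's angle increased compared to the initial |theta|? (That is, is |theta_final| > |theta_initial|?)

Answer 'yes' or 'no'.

Answer: no

Derivation:
Initial: x=1.0000 theta=0.5000
After 1 (propagate distance d=20): x=11.0000 theta=0.5000
After 2 (thin lens f=28): x=11.0000 theta=3/28 (≈0.1071)
After 3 (propagate distance d=38): x=211/14 (≈15.0714) theta=3/28 (≈0.1071)
After 4 (thin lens f=31): x=211/14 (≈15.0714) theta=-47/124 (≈-0.3790)
After 5 (propagate distance d=19 (to screen)): x=6831/868 (≈7.8698) theta=-47/124 (≈-0.3790)
|theta_initial|=0.5000 |theta_final|=47/124 (≈0.3790) -> not increased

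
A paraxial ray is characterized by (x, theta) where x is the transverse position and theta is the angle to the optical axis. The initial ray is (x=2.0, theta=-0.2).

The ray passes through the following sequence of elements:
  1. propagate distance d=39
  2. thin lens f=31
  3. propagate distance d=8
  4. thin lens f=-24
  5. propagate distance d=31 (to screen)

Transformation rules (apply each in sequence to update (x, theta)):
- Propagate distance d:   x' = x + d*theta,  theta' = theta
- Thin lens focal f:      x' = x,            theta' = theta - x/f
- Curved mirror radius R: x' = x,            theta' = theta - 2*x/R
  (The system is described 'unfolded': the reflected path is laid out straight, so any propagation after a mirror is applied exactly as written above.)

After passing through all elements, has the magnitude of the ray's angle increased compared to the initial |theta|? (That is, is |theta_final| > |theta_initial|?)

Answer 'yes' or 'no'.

Answer: yes

Derivation:
Initial: x=2.0000 theta=-0.2000
After 1 (propagate distance d=39): x=-5.8000 theta=-0.2000
After 2 (thin lens f=31): x=-5.8000 theta=-2/155 (≈-0.0129)
After 3 (propagate distance d=8): x=-183/31 (≈-5.9032) theta=-2/155 (≈-0.0129)
After 4 (thin lens f=-24): x=-183/31 (≈-5.9032) theta=-321/1240 (≈-0.2589)
After 5 (propagate distance d=31 (to screen)): x=-17271/1240 (≈-13.9282) theta=-321/1240 (≈-0.2589)
|theta_initial|=0.2000 |theta_final|=321/1240 (≈0.2589) -> increased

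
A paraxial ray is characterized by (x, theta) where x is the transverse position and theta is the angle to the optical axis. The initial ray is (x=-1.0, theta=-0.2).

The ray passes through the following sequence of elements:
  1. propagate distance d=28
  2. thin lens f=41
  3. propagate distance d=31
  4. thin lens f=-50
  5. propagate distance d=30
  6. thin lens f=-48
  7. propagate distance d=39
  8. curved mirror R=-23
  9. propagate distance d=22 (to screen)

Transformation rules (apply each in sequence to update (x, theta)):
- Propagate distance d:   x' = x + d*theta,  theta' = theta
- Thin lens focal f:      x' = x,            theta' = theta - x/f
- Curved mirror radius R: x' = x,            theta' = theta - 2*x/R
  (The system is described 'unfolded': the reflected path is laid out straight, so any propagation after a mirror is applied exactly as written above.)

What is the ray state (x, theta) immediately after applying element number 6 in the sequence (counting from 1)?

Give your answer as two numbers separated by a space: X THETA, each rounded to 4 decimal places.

Answer: -13.6663 -0.4799

Derivation:
Initial: x=-1.0000 theta=-0.2000
After 1 (propagate distance d=28): x=-6.6000 theta=-0.2000
After 2 (thin lens f=41): x=-6.6000 theta=-8/205 (≈-0.0390)
After 3 (propagate distance d=31): x=-1601/205 (≈-7.8098) theta=-8/205 (≈-0.0390)
After 4 (thin lens f=-50): x=-1601/205 (≈-7.8098) theta=-2001/10250 (≈-0.1952)
After 5 (propagate distance d=30): x=-14008/1025 (≈-13.6663) theta=-2001/10250 (≈-0.1952)
After 6 (thin lens f=-48): x=-14008/1025 (≈-13.6663) theta=-7379/15375 (≈-0.4799)
Rounded to 4 decimal places: x = -13.6663, theta = -0.4799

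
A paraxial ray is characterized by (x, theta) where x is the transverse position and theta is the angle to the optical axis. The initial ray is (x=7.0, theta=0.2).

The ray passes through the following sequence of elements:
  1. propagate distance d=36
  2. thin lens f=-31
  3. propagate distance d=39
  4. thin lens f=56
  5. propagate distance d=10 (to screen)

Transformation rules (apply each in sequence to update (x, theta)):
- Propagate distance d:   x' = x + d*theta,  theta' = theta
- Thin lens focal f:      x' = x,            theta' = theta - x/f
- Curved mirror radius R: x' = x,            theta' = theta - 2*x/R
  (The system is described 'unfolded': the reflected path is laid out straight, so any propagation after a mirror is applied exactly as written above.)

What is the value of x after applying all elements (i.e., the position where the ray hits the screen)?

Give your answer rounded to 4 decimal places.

Initial: x=7.0000 theta=0.2000
After 1 (propagate distance d=36): x=14.2000 theta=0.2000
After 2 (thin lens f=-31): x=14.2000 theta=102/155 (≈0.6581)
After 3 (propagate distance d=39): x=6179/155 (≈39.8645) theta=102/155 (≈0.6581)
After 4 (thin lens f=56): x=6179/155 (≈39.8645) theta=-467/8680 (≈-0.0538)
After 5 (propagate distance d=10 (to screen)): x=170677/4340 (≈39.3265) theta=-467/8680 (≈-0.0538)
Rounded to 4 decimal places: x = 39.3265

Answer: 39.3265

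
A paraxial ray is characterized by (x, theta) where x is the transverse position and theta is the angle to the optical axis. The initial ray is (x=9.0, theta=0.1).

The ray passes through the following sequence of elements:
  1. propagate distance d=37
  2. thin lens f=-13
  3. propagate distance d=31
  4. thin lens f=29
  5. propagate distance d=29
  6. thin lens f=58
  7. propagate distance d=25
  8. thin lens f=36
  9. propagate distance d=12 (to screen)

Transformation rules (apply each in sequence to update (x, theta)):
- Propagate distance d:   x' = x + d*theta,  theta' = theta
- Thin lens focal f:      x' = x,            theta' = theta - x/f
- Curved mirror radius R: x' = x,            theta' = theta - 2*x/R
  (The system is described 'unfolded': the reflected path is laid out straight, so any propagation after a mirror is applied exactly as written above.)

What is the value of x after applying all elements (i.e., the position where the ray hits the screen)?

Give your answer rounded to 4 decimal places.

Initial: x=9.0000 theta=0.1000
After 1 (propagate distance d=37): x=12.7000 theta=0.1000
After 2 (thin lens f=-13): x=12.7000 theta=14/13 (≈1.0769)
After 3 (propagate distance d=31): x=5991/130 (≈46.0846) theta=14/13 (≈1.0769)
After 4 (thin lens f=29): x=5991/130 (≈46.0846) theta=-1931/3770 (≈-0.5122)
After 5 (propagate distance d=29): x=406/13 (≈31.2308) theta=-1931/3770 (≈-0.5122)
After 6 (thin lens f=58): x=406/13 (≈31.2308) theta=-3961/3770 (≈-1.0507)
After 7 (propagate distance d=25): x=3743/754 (≈4.9642) theta=-3961/3770 (≈-1.0507)
After 8 (thin lens f=36): x=3743/754 (≈4.9642) theta=-161311/135720 (≈-1.1886)
After 9 (propagate distance d=12 (to screen)): x=-52583/5655 (≈-9.2985) theta=-161311/135720 (≈-1.1886)
Rounded to 4 decimal places: x = -9.2985

Answer: -9.2985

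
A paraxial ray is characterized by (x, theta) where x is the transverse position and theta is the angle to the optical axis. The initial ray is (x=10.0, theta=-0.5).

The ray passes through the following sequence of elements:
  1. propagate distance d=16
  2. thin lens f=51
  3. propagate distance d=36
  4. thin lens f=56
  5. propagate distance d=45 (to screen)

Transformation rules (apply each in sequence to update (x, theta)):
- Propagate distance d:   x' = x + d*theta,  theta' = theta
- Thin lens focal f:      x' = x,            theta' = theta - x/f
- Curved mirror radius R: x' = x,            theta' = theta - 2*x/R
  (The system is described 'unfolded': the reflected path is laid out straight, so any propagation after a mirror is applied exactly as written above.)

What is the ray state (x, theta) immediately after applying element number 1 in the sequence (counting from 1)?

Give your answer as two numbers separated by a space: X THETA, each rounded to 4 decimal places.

Answer: 2.0000 -0.5000

Derivation:
Initial: x=10.0000 theta=-0.5000
After 1 (propagate distance d=16): x=2.0000 theta=-0.5000
Rounded to 4 decimal places: x = 2.0000, theta = -0.5000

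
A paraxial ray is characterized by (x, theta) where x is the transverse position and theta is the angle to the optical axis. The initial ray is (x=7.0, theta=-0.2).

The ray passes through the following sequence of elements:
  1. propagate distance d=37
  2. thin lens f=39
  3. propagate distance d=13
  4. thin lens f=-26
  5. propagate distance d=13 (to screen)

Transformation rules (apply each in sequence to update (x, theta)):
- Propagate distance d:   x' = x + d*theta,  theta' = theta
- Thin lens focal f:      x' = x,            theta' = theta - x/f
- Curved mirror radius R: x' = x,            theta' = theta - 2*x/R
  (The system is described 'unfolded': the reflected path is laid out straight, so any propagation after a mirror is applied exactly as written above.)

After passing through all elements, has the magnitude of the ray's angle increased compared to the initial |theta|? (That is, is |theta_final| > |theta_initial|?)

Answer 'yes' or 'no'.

Initial: x=7.0000 theta=-0.2000
After 1 (propagate distance d=37): x=-0.4000 theta=-0.2000
After 2 (thin lens f=39): x=-0.4000 theta=-37/195 (≈-0.1897)
After 3 (propagate distance d=13): x=-43/15 (≈-2.8667) theta=-37/195 (≈-0.1897)
After 4 (thin lens f=-26): x=-43/15 (≈-2.8667) theta=-0.3000
After 5 (propagate distance d=13 (to screen)): x=-203/30 (≈-6.7667) theta=-0.3000
|theta_initial|=0.2000 |theta_final|=0.3000 -> increased

Answer: yes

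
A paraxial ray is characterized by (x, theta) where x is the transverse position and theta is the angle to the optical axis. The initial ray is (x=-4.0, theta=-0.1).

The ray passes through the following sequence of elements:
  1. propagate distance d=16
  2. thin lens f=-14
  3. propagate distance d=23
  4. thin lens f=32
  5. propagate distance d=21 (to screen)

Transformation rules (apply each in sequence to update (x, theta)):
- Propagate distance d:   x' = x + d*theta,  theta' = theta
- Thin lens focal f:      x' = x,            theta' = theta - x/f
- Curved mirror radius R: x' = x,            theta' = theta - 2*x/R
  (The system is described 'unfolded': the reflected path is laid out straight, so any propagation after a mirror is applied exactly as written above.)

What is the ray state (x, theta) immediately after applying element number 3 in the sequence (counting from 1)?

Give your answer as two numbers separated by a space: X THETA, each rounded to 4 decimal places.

Answer: -17.1000 -0.5000

Derivation:
Initial: x=-4.0000 theta=-0.1000
After 1 (propagate distance d=16): x=-5.6000 theta=-0.1000
After 2 (thin lens f=-14): x=-5.6000 theta=-0.5000
After 3 (propagate distance d=23): x=-17.1000 theta=-0.5000
Rounded to 4 decimal places: x = -17.1000, theta = -0.5000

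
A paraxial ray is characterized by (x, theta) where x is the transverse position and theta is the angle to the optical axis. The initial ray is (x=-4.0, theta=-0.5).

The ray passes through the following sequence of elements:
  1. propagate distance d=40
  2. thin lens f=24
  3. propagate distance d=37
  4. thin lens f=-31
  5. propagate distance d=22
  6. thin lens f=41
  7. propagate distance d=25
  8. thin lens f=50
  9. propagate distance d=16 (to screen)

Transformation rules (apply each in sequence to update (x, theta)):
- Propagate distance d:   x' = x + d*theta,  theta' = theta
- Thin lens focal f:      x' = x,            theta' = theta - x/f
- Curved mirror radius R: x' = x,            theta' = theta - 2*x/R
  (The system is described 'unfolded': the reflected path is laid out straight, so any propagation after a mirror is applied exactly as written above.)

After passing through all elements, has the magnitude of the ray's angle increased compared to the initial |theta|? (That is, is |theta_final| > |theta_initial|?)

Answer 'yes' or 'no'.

Initial: x=-4.0000 theta=-0.5000
After 1 (propagate distance d=40): x=-24.0000 theta=-0.5000
After 2 (thin lens f=24): x=-24.0000 theta=0.5000
After 3 (propagate distance d=37): x=-5.5000 theta=0.5000
After 4 (thin lens f=-31): x=-5.5000 theta=10/31 (≈0.3226)
After 5 (propagate distance d=22): x=99/62 (≈1.5968) theta=10/31 (≈0.3226)
After 6 (thin lens f=41): x=99/62 (≈1.5968) theta=721/2542 (≈0.2836)
After 7 (propagate distance d=25): x=11042/1271 (≈8.6876) theta=721/2542 (≈0.2836)
After 8 (thin lens f=50): x=11042/1271 (≈8.6876) theta=6983/63550 (≈0.1099)
After 9 (propagate distance d=16 (to screen)): x=331914/31775 (≈10.4458) theta=6983/63550 (≈0.1099)
|theta_initial|=0.5000 |theta_final|=6983/63550 (≈0.1099) -> not increased

Answer: no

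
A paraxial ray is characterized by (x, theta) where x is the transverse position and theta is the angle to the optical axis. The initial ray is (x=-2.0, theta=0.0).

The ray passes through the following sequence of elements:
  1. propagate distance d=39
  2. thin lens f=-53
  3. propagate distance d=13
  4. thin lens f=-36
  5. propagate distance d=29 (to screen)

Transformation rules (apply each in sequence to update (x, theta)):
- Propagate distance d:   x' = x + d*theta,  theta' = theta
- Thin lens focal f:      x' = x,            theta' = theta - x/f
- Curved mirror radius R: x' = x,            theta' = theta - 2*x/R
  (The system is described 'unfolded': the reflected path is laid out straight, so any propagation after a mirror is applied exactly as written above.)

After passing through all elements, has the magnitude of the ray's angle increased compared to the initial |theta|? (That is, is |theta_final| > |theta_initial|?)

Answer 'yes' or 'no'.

Answer: yes

Derivation:
Initial: x=-2.0000 theta=0.0000
After 1 (propagate distance d=39): x=-2.0000 theta=0.0000
After 2 (thin lens f=-53): x=-2.0000 theta=-2/53 (≈-0.0377)
After 3 (propagate distance d=13): x=-132/53 (≈-2.4906) theta=-2/53 (≈-0.0377)
After 4 (thin lens f=-36): x=-132/53 (≈-2.4906) theta=-17/159 (≈-0.1069)
After 5 (propagate distance d=29 (to screen)): x=-889/159 (≈-5.5912) theta=-17/159 (≈-0.1069)
|theta_initial|=0.0000 |theta_final|=17/159 (≈0.1069) -> increased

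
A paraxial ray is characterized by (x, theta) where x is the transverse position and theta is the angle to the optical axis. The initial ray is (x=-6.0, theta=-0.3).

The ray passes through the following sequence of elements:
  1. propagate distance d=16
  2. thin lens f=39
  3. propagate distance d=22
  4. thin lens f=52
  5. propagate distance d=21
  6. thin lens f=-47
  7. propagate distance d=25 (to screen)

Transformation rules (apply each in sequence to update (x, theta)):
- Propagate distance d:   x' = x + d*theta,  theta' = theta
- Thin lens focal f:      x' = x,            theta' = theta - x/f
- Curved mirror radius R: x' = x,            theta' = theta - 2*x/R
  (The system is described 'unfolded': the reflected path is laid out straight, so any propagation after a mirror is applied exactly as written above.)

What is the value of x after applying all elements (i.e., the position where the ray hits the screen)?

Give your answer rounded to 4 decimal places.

Answer: -6.2098

Derivation:
Initial: x=-6.0000 theta=-0.3000
After 1 (propagate distance d=16): x=-10.8000 theta=-0.3000
After 2 (thin lens f=39): x=-10.8000 theta=-3/130 (≈-0.0231)
After 3 (propagate distance d=22): x=-147/13 (≈-11.3077) theta=-3/130 (≈-0.0231)
After 4 (thin lens f=52): x=-147/13 (≈-11.3077) theta=657/3380 (≈0.1944)
After 5 (propagate distance d=21): x=-24423/3380 (≈-7.2257) theta=657/3380 (≈0.1944)
After 6 (thin lens f=-47): x=-24423/3380 (≈-7.2257) theta=1614/39715 (≈0.0406)
After 7 (propagate distance d=25 (to screen)): x=-986481/158860 (≈-6.2098) theta=1614/39715 (≈0.0406)
Rounded to 4 decimal places: x = -6.2098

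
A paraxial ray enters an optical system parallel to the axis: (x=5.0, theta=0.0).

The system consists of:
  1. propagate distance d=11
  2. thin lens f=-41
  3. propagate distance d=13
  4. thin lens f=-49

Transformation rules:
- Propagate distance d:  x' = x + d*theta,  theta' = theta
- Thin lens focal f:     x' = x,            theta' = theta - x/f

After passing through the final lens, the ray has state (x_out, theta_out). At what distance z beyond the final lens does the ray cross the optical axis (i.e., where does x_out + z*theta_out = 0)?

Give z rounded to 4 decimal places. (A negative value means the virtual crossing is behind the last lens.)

Answer: -25.6893

Derivation:
Initial: x=5.0000 theta=0.0000
After 1 (propagate distance d=11): x=5.0000 theta=0.0000
After 2 (thin lens f=-41): x=5.0000 theta=5/41 (≈0.1220)
After 3 (propagate distance d=13): x=270/41 (≈6.5854) theta=5/41 (≈0.1220)
After 4 (thin lens f=-49): x=270/41 (≈6.5854) theta=515/2009 (≈0.2563)
z_focus = -x_out/theta_out = -(270/41)/(515/2009) = -2646/103 ≈ -25.6893
Rounded to 4 decimal places: z = -25.6893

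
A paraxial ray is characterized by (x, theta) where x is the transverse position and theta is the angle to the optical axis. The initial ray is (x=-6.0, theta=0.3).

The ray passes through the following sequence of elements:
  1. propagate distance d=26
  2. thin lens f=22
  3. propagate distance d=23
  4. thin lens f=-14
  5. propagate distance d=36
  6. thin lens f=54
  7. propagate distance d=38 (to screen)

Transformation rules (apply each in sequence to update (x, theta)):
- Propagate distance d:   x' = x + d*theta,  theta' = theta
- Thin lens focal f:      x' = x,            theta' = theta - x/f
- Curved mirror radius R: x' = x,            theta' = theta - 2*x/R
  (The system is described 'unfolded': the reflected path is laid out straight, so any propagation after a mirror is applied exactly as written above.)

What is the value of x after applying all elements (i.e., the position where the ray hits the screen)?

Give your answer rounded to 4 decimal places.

Initial: x=-6.0000 theta=0.3000
After 1 (propagate distance d=26): x=1.8000 theta=0.3000
After 2 (thin lens f=22): x=1.8000 theta=12/55 (≈0.2182)
After 3 (propagate distance d=23): x=75/11 (≈6.8182) theta=12/55 (≈0.2182)
After 4 (thin lens f=-14): x=75/11 (≈6.8182) theta=543/770 (≈0.7052)
After 5 (propagate distance d=36): x=12399/385 (≈32.2052) theta=543/770 (≈0.7052)
After 6 (thin lens f=54): x=12399/385 (≈32.2052) theta=377/3465 (≈0.1088)
After 7 (propagate distance d=38 (to screen)): x=11447/315 (≈36.3397) theta=377/3465 (≈0.1088)
Rounded to 4 decimal places: x = 36.3397

Answer: 36.3397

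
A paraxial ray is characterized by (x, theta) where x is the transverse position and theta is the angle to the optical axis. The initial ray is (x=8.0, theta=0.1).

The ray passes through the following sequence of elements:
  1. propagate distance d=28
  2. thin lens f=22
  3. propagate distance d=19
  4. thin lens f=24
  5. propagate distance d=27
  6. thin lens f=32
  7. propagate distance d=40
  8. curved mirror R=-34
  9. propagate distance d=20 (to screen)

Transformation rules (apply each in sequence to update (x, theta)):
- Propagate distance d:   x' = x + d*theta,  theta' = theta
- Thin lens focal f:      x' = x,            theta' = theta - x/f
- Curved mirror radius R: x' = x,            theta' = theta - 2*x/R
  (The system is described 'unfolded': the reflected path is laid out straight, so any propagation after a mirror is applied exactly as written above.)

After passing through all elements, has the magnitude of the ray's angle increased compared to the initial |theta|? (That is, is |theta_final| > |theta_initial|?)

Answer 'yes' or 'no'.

Answer: yes

Derivation:
Initial: x=8.0000 theta=0.1000
After 1 (propagate distance d=28): x=10.8000 theta=0.1000
After 2 (thin lens f=22): x=10.8000 theta=-43/110 (≈-0.3909)
After 3 (propagate distance d=19): x=371/110 (≈3.3727) theta=-43/110 (≈-0.3909)
After 4 (thin lens f=24): x=371/110 (≈3.3727) theta=-1403/2640 (≈-0.5314)
After 5 (propagate distance d=27): x=-9659/880 (≈-10.9761) theta=-1403/2640 (≈-0.5314)
After 6 (thin lens f=32): x=-9659/880 (≈-10.9761) theta=-15919/84480 (≈-0.1884)
After 7 (propagate distance d=40): x=-17773/960 (≈-18.5135) theta=-15919/84480 (≈-0.1884)
After 8 (curved mirror R=-34): x=-17773/960 (≈-18.5135) theta=-611549/478720 (≈-1.2775)
After 9 (propagate distance d=20 (to screen)): x=-15820337/359040 (≈-44.0629) theta=-611549/478720 (≈-1.2775)
|theta_initial|=0.1000 |theta_final|=611549/478720 (≈1.2775) -> increased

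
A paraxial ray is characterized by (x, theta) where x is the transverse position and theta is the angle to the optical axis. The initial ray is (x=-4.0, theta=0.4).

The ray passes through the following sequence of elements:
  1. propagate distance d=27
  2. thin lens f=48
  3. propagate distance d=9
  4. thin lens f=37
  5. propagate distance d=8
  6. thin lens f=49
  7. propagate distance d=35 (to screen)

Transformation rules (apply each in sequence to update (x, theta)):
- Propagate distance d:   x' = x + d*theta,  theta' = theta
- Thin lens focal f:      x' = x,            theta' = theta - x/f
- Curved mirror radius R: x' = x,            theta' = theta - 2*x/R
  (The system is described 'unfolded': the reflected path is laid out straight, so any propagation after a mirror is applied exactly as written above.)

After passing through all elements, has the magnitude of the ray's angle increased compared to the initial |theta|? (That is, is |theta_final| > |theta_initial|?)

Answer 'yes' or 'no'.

Answer: no

Derivation:
Initial: x=-4.0000 theta=0.4000
After 1 (propagate distance d=27): x=6.8000 theta=0.4000
After 2 (thin lens f=48): x=6.8000 theta=31/120 (≈0.2583)
After 3 (propagate distance d=9): x=9.1250 theta=31/120 (≈0.2583)
After 4 (thin lens f=37): x=9.1250 theta=13/1110 (≈0.0117)
After 5 (propagate distance d=8): x=40931/4440 (≈9.2187) theta=13/1110 (≈0.0117)
After 6 (thin lens f=49): x=40931/4440 (≈9.2187) theta=-38383/217560 (≈-0.1764)
After 7 (propagate distance d=35 (to screen)): x=15767/5180 (≈3.0438) theta=-38383/217560 (≈-0.1764)
|theta_initial|=0.4000 |theta_final|=38383/217560 (≈0.1764) -> not increased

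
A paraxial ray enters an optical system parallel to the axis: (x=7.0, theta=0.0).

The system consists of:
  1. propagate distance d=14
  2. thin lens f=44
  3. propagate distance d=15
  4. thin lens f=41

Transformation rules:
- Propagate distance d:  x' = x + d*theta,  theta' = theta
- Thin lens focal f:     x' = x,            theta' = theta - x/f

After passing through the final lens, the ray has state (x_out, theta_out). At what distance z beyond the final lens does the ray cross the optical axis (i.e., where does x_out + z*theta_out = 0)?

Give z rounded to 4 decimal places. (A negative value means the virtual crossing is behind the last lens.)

Initial: x=7.0000 theta=0.0000
After 1 (propagate distance d=14): x=7.0000 theta=0.0000
After 2 (thin lens f=44): x=7.0000 theta=-7/44 (≈-0.1591)
After 3 (propagate distance d=15): x=203/44 (≈4.6136) theta=-7/44 (≈-0.1591)
After 4 (thin lens f=41): x=203/44 (≈4.6136) theta=-245/902 (≈-0.2716)
z_focus = -x_out/theta_out = -(203/44)/(-245/902) = 1189/70 ≈ 16.9857
Rounded to 4 decimal places: z = 16.9857

Answer: 16.9857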